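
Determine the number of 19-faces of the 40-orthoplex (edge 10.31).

f_19(40-orthoplex) = 2^20 · (40 choose 20) = 144542561803960320.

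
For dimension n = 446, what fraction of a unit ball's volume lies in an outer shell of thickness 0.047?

1 - (1-0.047)^446 ≈ 1 - 4.736e-10 ≈ (100 - 4.74e-08)%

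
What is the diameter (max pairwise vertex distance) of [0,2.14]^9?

||(2.14,2.14,...,2.14)|| = √(9)·2.14 = 6.42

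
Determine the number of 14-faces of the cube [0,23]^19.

An n-cube has C(n,k)·2^(n-k) k-faces. Here C(19,14)·2^5 = 11628·32 = 372096.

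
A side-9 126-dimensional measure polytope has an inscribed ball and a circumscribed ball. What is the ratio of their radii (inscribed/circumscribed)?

r_in / r_out = (9/2) / (9√126/2) = 1/√126 ≈ 0.0890871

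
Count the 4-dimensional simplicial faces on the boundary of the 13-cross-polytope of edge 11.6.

An n-cross-polytope has 2^(k+1)·C(n,k+1) k-faces. Here 2^5·C(13,5) = 32·1287 = 41184.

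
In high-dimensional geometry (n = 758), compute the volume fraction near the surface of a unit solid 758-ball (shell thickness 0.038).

1 - (1-0.038)^758 ≈ 1 - 1.765e-13 ≈ (100 - 1.77e-11)%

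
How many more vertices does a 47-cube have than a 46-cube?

The 47-cube has 2^47 = 140737488355328 vertices. The 46-cube has 2^46 = 70368744177664 vertices. Difference: 140737488355328 - 70368744177664 = 70368744177664.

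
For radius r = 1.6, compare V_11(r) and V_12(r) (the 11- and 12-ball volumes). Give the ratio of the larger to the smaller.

V_11(1.6) ≈ 331.455, V_12(1.6) ≈ 375.843. The 12-ball is larger by a factor of 1.134.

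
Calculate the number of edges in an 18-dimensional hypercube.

The 18-cube has n·2^(n-1) = 18·2^17 = 18·131072 = 2359296 edges.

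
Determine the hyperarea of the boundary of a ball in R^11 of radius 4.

|∂B_11(4)| = 67108864·π^5/945 ≈ 2.17319e+07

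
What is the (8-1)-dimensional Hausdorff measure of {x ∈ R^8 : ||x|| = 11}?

|∂B_8(11)| = 19487171·π^4/3 ≈ 6.32743e+08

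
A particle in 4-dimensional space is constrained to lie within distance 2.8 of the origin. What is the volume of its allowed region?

Volume = π^{4/2}·(2.8)^4/Γ(3) ≈ 303.321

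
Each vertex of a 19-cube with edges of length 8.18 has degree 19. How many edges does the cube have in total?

Number of 1-faces = C(19,1)·2^(19-1) = 19·262144 = 4980736.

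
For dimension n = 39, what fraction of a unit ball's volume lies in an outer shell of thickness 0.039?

1 - (1-0.039)^39 ≈ 0.78806 ≈ 78.81%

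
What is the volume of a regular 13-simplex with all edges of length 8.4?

Volume = 8.4^13 · √(14/2^13) / 13! ≈ 6.88208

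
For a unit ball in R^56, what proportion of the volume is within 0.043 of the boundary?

1 - (1-0.043)^56 ≈ 0.914677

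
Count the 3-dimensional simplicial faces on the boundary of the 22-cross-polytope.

Each 3-face is the convex hull of 4 vertices, one chosen as ±e_i from each of 4 distinct axes: 2^4·C(22,4) = 117040.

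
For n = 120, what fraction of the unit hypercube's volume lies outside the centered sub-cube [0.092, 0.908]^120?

Shell fraction = 1 - (1-0.184)^120 ≈ 1 - 2.528e-11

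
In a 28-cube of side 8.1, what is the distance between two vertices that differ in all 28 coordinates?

The space diagonal of an n-cube of side s is s√n. Here 8.1·√28 ≈ 42.8612.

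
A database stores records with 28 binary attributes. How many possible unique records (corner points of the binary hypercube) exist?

The 28-cube has 2^28 = 268435456 vertices.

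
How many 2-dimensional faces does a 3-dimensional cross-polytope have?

An n-cross-polytope has 2^(k+1)·C(n,k+1) k-faces. Here 2^3·C(3,3) = 8·1 = 8.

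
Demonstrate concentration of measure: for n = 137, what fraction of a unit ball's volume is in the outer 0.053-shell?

1 - (1-0.053)^137 ≈ 0.999425 ≈ 99.94%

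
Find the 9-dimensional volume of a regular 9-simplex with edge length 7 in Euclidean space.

V_9 = √(10) · 7^9 / (9! · 2^(9/2)) ≈ 15.5412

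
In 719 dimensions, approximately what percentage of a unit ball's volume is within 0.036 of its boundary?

1 - (1-0.036)^719 ≈ 1 - 3.559e-12 ≈ (100 - 3.56e-10)%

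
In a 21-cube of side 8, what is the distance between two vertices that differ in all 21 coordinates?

||(8,8,...,8)|| = √(21)·8 ≈ 36.6606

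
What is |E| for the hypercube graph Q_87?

The 87-cube has n·2^(n-1) = 87·2^86 = 87·77371252455336267181195264 = 6731298963614255244763987968 edges.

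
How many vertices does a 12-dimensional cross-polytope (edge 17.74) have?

Number of vertices = 2n = 24.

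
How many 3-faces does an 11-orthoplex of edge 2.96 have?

f_3(11-orthoplex) = 2^4 · (11 choose 4) = 5280.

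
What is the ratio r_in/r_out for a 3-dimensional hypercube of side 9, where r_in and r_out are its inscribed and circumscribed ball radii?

r_in = 9/2 (half the side); r_out = 9√3/2 (half the diagonal). Ratio = 1/√3 ≈ 0.57735.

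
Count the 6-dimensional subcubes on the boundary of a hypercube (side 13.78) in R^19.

Choose 6 of 19 axes to span the face (C(19,6) = 27132 ways), then fix each of the remaining 13 coordinates at one of its two extreme values (2^13 = 8192 ways): 27132·8192 = 222265344.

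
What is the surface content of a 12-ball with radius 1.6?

The surface area of an n-ball is 2π^(n/2) r^(n-1) / Γ(n/2). For n=12, r=1.6: 2818.82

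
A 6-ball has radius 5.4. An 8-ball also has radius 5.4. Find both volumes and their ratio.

V_6(5.4) ≈ 128133. V_8(5.4) ≈ 2.93453e+06. Ratio V_6/V_8 ≈ 0.04366.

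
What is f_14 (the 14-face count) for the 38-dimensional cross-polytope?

f_14(38-orthoplex) = 2^15 · (38 choose 15) = 506963117998080.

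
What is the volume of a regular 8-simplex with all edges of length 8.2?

V = (8.2^8 / 8!) · √((8+1) / 2^8) ≈ 95.0586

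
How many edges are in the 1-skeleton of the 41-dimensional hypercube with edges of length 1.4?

The 41-cube has n·2^(n-1) = 41·2^40 = 41·1099511627776 = 45079976738816 edges.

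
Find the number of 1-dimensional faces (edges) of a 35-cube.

Each of the 2^35 = 34359738368 vertices has degree 35; total edges = 35·2^35/2 = 601295421440.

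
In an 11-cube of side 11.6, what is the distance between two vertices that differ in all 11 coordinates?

Diagonal = √11 · 11.6 ≈ 38.4728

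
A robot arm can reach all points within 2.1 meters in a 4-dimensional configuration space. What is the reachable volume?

The n-ball volume is π^(n/2)·r^n/Γ(n/2+1). With n=4, r=2.1: V ≈ 95.9725.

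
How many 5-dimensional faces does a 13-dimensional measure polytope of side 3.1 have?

Choose 5 of 13 axes to span the face (C(13,5) = 1287 ways), then fix each of the remaining 8 coordinates at one of its two extreme values (2^8 = 256 ways): 1287·256 = 329472.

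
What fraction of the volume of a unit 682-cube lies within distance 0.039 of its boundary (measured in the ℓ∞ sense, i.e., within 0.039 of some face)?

Shell fraction = 1 - (1-0.078)^682 ≈ 1 - 8.841e-25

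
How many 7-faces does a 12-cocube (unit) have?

Number of 7-faces = 2^(7+1) · C(12,7+1) = 256 · 495 = 126720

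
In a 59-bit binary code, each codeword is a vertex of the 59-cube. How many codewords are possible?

Each vertex is a binary string of length 59, so there are 2^59 = 576460752303423488.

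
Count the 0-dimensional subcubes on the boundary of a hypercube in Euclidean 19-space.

An n-cube has C(n,k)·2^(n-k) k-faces. Here C(19,0)·2^19 = 1·524288 = 524288.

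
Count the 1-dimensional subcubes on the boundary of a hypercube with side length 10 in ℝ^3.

f_1(3-cube) = (3 choose 1) · 2^2 = 12.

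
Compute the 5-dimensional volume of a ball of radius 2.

Volume = π^{5/2}·(2)^5/Γ(7/2) = 256·π^2/15 ≈ 168.441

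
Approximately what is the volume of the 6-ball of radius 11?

Volume = π^{6/2}·(11)^6/Γ(4) = 1771561·π^3/6 ≈ 9.15492e+06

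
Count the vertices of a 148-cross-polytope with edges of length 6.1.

The 148-dimensional cross-polytope has 2n = 2·148 = 296 vertices.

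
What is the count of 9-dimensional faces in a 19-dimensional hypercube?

An n-cube has C(n,k)·2^(n-k) k-faces. Here C(19,9)·2^10 = 92378·1024 = 94595072.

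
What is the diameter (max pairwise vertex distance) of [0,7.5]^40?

||(7.5,7.5,...,7.5)|| = √(40)·7.5 ≈ 47.4342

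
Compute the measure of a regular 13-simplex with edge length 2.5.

V_13 = √(14) · 2.5^13 / (13! · 2^(13/2)) ≈ 9.89256e-07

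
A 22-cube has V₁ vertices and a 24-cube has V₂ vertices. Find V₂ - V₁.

V₁ = 2^22 = 4194304. V₂ = 2^24 = 16777216. V₂ - V₁ = 12582912.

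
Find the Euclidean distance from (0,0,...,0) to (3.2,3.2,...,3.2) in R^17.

Diagonal = √17 · 3.2 ≈ 13.1939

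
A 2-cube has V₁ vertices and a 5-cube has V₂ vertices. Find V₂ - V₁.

V₁ = 2^2 = 4. V₂ = 2^5 = 32. V₂ - V₁ = 28.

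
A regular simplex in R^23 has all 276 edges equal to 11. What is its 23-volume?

V = (11^23 / 23!) · √((23+1) / 2^23) ≈ 0.0585866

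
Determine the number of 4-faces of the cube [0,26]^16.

Choose 4 of 16 axes to span the face (C(16,4) = 1820 ways), then fix each of the remaining 12 coordinates at one of its two extreme values (2^12 = 4096 ways): 1820·4096 = 7454720.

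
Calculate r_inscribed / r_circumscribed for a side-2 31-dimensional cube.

r_in / r_out = (2/2) / (2√31/2) = 1/√31 ≈ 0.179605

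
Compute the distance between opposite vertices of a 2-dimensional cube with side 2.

Diagonal = √2 · 2 ≈ 2.82843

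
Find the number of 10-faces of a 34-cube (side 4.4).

Number of 10-faces = C(34,10) · 2^(34-10) = 131128140 · 16777216 = 2199965128458240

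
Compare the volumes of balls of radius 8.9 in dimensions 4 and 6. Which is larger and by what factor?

V_4(8.9) ≈ 30962.1, V_6(8.9) ≈ 2.56826e+06. The 6-ball is larger by a factor of 82.95.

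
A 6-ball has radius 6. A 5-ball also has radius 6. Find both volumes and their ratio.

V_6(6) ≈ 241105. V_5(6) ≈ 40931.2. Ratio V_6/V_5 ≈ 5.89.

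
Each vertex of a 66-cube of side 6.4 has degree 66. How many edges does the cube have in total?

An n-cube has n·2^(n-1) edges. With n = 66: 66·36893488147419103232 = 2434970217729660813312.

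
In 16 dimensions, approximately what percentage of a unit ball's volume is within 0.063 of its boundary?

1 - (1-0.063)^16 ≈ 0.646952 ≈ 64.70%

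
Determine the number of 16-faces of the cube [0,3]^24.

An n-cube has C(n,k)·2^(n-k) k-faces. Here C(24,16)·2^8 = 735471·256 = 188280576.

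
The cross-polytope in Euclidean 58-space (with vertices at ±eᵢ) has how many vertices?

The 58-dimensional cross-polytope has 2n = 2·58 = 116 vertices.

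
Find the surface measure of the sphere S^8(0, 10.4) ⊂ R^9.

The surface area of an n-ball is 2π^(n/2) r^(n-1) / Γ(n/2). For n=9, r=10.4: 4.06281e+09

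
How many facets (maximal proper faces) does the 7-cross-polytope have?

Each 6-face is the convex hull of 7 vertices, one chosen as ±e_i from each of 7 distinct axes: 2^7·C(7,7) = 128.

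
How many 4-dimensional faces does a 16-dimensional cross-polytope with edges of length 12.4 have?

Each 4-face is the convex hull of 5 vertices, one chosen as ±e_i from each of 5 distinct axes: 2^5·C(16,5) = 139776.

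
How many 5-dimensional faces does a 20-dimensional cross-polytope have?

f_5(20-orthoplex) = 2^6 · (20 choose 6) = 2480640.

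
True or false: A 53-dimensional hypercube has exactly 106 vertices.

False. The 53-cube has 2^53 = 9007199254740992 vertices.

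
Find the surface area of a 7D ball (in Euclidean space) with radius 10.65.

The surface area of an n-ball is 2π^(n/2) r^(n-1) / Γ(n/2). For n=7, r=10.65: 4.82587e+07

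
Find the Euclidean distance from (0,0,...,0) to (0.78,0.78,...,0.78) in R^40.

||(0.78,0.78,...,0.78)|| = √(40)·0.78 ≈ 4.93315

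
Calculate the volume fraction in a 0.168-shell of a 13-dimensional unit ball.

1 - (1-0.168)^13 ≈ 0.908462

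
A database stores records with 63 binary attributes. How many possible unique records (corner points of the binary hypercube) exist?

Number of vertices = 2^63 = 9223372036854775808.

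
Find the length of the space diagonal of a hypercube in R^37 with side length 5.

Diagonal = √37 · 5 ≈ 30.4138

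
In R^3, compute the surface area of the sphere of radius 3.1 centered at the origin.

|∂B_3(3.1)| = 4πr² = 4π·(3.1)² ≈ 120.763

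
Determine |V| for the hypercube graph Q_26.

The 26-cube has 2^26 = 67108864 vertices.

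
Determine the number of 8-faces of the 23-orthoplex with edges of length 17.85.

Number of 8-faces = 2^(8+1) · C(23,8+1) = 512 · 817190 = 418401280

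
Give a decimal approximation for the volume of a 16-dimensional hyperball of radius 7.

V_16(7) = π^(16/2) · (7)^16 / Γ(16/2 + 1) = 4747561509943·π^8/5760 ≈ 7.82073e+12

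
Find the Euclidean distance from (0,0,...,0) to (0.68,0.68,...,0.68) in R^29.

||(0.68,0.68,...,0.68)|| = √(29)·0.68 ≈ 3.66191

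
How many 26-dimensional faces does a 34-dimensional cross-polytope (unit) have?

An n-cross-polytope has 2^(k+1)·C(n,k+1) k-faces. Here 2^27·C(34,27) = 134217728·5379616 = 722039837032448.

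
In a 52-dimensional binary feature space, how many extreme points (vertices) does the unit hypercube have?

Number of vertices = 2^52 = 4503599627370496.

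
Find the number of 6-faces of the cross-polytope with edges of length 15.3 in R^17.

f_6(17-orthoplex) = 2^7 · (17 choose 7) = 2489344.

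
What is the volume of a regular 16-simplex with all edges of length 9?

V = (9^16 / 16!) · √((16+1) / 2^16) ≈ 1.42641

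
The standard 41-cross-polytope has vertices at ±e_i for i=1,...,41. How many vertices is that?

An n-cross-polytope has 2n vertices; here n = 41, giving 82.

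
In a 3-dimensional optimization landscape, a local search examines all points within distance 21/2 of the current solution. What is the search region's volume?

V = 3087·π/2 ≈ 4849.05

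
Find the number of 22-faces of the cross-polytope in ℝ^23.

Number of 22-faces = 2^(22+1) · C(23,22+1) = 8388608 · 1 = 8388608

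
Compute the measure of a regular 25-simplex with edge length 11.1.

V = (11.1^25 / 25!) · √((25+1) / 2^25) ≈ 0.00770975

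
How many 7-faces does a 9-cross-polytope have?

Each 7-face is the convex hull of 8 vertices, one chosen as ±e_i from each of 8 distinct axes: 2^8·C(9,8) = 2304.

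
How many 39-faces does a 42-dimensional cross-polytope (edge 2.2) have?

Number of 39-faces = 2^(39+1) · C(42,39+1) = 1099511627776 · 861 = 946679511515136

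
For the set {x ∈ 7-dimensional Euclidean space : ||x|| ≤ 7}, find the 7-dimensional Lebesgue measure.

The n-ball volume is π^(n/2)·r^n/Γ(n/2+1). With n=7, r=7: V = 1882384·π^3/15 ≈ 3.89105e+06.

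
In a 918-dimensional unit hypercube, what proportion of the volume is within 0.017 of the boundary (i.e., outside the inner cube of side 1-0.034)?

Shell fraction = 1 - (1-0.034)^918 ≈ 1 - 1.618e-14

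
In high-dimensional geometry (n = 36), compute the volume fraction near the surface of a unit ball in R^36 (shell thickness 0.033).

1 - (1-0.033)^36 ≈ 0.701219 ≈ 70.12%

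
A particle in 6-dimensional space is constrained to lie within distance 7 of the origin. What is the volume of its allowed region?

V_6(7) = π^(6/2) · (7)^6 / Γ(6/2 + 1) = 117649·π^3/6 ≈ 607976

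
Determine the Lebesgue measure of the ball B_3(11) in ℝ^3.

V = 5324·π/3 ≈ 5575.28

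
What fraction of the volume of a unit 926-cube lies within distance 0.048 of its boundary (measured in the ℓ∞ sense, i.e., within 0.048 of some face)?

The inner cube has side 1-2·0.048 = 0.904 and volume (0.904)^926 ≈ 2.582e-41, so the shell holds 1 - 2.582e-41 of the volume.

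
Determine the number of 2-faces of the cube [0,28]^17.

An n-cube has C(n,k)·2^(n-k) k-faces. Here C(17,2)·2^15 = 136·32768 = 4456448.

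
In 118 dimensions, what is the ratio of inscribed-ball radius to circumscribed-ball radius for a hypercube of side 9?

For an n-cube of any side s, the inradius is s/2 and the circumradius is s√n/2, so the ratio is 1/√118 ≈ 0.0920575.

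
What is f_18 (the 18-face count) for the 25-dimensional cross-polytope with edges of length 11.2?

Number of 18-faces = 2^(18+1) · C(25,18+1) = 524288 · 177100 = 92851404800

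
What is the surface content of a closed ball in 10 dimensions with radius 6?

S_10(6) = 2·π^(10/2)·(6)^9 / Γ(10/2) = 839808·π^5 ≈ 2.56998e+08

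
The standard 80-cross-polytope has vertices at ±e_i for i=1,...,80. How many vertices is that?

Number of vertices = 2n = 160.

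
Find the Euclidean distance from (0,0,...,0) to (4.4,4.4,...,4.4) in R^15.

Diagonal = √15 · 4.4 ≈ 17.0411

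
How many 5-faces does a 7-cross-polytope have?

Number of 5-faces = 2^(5+1) · C(7,5+1) = 64 · 7 = 448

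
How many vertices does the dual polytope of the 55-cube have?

The 55-dimensional cross-polytope has 2n = 2·55 = 110 vertices.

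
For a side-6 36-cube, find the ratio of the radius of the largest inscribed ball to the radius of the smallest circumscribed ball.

r_in = 6/2 (half the side); r_out = 6√36/2 (half the diagonal). Ratio = 1/√36 ≈ 0.166667.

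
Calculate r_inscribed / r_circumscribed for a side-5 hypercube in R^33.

r_in = 5/2 (half the side); r_out = 5√33/2 (half the diagonal). Ratio = 1/√33 ≈ 0.174078.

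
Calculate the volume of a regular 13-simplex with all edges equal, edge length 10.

V_13 = √(14) · 10^13 / (13! · 2^(13/2)) ≈ 66.3879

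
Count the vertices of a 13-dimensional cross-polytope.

The vertices are ±e_1, ..., ±e_13, so there are 2·13 = 26.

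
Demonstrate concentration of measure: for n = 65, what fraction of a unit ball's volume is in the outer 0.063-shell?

1 - (1-0.063)^65 ≈ 0.985443 ≈ 98.54%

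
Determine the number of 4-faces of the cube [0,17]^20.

Number of 4-faces = C(20,4) · 2^(20-4) = 4845 · 65536 = 317521920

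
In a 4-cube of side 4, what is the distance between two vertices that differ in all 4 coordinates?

The space diagonal of an n-cube of side s is s√n. Here 4·√4 = 8.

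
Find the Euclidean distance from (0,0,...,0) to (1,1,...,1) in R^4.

||(1,1,...,1)|| = √(4)·1 = 2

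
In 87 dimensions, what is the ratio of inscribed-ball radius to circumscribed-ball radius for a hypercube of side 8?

r_in = 8/2 (half the side); r_out = 8√87/2 (half the diagonal). Ratio = 1/√87 ≈ 0.107211.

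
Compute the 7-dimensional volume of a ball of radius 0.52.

The n-ball volume is π^(n/2)·r^n/Γ(n/2+1). With n=7, r=0.52: V ≈ 0.048574.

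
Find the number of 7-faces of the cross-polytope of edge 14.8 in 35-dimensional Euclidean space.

An n-cross-polytope has 2^(k+1)·C(n,k+1) k-faces. Here 2^8·C(35,8) = 256·23535820 = 6025169920.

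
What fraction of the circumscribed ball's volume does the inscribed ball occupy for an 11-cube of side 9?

V_in / V_out = (r_in/r_out)^11 = (1/√11)^11 = 11^(-11/2) ≈ 1.87215e-06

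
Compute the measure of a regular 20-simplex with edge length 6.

Volume = 6^20 · √(21/2^20) / 20! ≈ 6.72528e-06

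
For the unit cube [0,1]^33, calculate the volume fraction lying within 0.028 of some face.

1 - (1 - 2·0.028)^33 = 1 - 0.944^33 ≈ 0.850694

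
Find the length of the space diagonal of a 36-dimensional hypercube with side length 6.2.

Diagonal = √36 · 6.2 = 37.2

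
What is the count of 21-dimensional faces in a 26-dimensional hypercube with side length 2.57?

Choose 21 of 26 axes to span the face (C(26,21) = 65780 ways), then fix each of the remaining 5 coordinates at one of its two extreme values (2^5 = 32 ways): 65780·32 = 2104960.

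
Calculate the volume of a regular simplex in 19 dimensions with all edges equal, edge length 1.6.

Volume = 1.6^19 · √(20/2^19) / 19! ≈ 3.83632e-16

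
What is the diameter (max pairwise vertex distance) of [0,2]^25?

The space diagonal of an n-cube of side s is s√n. Here 2·√25 = 10.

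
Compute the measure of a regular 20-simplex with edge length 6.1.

For a regular n-simplex with edge a, V = (a^n / n!)·√((n+1)/2^n). With a=6.1, n=20: V ≈ 9.36013e-06.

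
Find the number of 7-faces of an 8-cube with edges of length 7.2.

Number of 7-faces = C(8,7) · 2^(8-7) = 8 · 2 = 16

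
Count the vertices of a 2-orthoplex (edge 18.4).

The 2-dimensional cross-polytope has 2n = 2·2 = 4 vertices.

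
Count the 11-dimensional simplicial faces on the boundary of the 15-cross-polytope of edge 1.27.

An n-cross-polytope has 2^(k+1)·C(n,k+1) k-faces. Here 2^12·C(15,12) = 4096·455 = 1863680.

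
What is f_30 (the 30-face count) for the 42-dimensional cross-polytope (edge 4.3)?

Each 30-face is the convex hull of 31 vertices, one chosen as ±e_i from each of 31 distinct axes: 2^31·C(42,31) = 9192435559220379648.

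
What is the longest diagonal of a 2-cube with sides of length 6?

d = √(6² + 6² + ... + 6²) [2 terms] = √(2·6²) = 6√2 ≈ 8.48528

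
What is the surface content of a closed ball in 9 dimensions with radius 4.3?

S = n·V_n(r)/r = 9·V_9(4.3)/4.3 (volume-to-surface relation), giving 3.46983e+06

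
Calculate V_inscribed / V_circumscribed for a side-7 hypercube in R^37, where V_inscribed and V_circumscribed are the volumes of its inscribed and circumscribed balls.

V_in / V_out = (r_in/r_out)^37 = (1/√37)^37 = 37^(-37/2) ≈ 9.73348e-30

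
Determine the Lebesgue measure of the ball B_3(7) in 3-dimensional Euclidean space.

Volume = π^{3/2}·(7)^3/Γ(5/2) = 1372·π/3 ≈ 1436.76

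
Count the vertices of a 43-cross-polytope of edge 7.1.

The vertices are ±e_1, ..., ±e_43, so there are 2·43 = 86.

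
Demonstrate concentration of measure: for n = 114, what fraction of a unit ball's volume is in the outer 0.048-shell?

1 - (1-0.048)^114 ≈ 0.99633 ≈ 99.63%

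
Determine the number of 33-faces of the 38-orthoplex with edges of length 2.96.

Each 33-face is the convex hull of 34 vertices, one chosen as ±e_i from each of 34 distinct axes: 2^34·C(38,34) = 1268132043816960.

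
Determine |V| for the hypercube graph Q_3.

Each vertex is a binary string of length 3, so there are 2^3 = 8.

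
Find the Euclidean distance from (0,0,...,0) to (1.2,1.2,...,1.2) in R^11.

The space diagonal of an n-cube of side s is s√n. Here 1.2·√11 ≈ 3.97995.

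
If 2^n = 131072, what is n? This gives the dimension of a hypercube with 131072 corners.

Since 2^n = 131072, we have n = 17.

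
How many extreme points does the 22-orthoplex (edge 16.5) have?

Number of vertices = 2n = 44.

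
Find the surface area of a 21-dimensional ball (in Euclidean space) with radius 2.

|∂B_21(2)| = 2147483648·π^10/654729075 ≈ 307162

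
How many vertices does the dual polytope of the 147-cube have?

An n-cross-polytope has 2n vertices; here n = 147, giving 294.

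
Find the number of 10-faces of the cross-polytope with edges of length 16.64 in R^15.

Each 10-face is the convex hull of 11 vertices, one chosen as ±e_i from each of 11 distinct axes: 2^11·C(15,11) = 2795520.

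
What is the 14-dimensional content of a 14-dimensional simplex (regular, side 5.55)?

Volume = 5.55^14 · √(15/2^14) / 14! ≈ 0.00913123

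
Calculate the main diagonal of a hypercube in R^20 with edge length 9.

d = √(9² + 9² + ... + 9²) [20 terms] = √(20·9²) = 9√20 ≈ 40.2492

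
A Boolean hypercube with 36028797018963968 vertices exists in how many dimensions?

2^n = 36028797018963968 ⇒ n = log_2(36028797018963968) = 55.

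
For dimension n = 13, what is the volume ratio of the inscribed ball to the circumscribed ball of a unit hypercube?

V_in / V_out = (r_in/r_out)^13 = (1/√13)^13 = 13^(-13/2) ≈ 5.74603e-08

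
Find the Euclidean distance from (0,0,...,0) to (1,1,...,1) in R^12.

The space diagonal of an n-cube of side s is s√n. Here 1·√12 ≈ 3.4641.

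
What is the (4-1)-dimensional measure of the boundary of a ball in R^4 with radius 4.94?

S = n·V_n(r)/r = 4·V_4(4.94)/4.94 (volume-to-surface relation), giving 2379.64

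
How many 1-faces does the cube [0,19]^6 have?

Each of the 2^6 = 64 vertices has degree 6; total edges = 6·2^6/2 = 192.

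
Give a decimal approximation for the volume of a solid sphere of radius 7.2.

V_3(7.2) = π^(3/2) · (7.2)^3 / Γ(3/2 + 1) ≈ 1563.46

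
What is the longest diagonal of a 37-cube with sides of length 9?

Diagonal = √37 · 9 ≈ 54.7449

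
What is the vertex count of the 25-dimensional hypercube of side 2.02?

Number of vertices = 2^25 = 33554432.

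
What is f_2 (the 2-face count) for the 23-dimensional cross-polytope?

Each 2-face is the convex hull of 3 vertices, one chosen as ±e_i from each of 3 distinct axes: 2^3·C(23,3) = 14168.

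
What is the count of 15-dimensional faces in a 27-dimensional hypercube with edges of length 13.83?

f_15(27-cube) = (27 choose 15) · 2^12 = 71204290560.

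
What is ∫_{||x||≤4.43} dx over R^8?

The n-ball volume is π^(n/2)·r^n/Γ(n/2+1). With n=8, r=4.43: V ≈ 602030.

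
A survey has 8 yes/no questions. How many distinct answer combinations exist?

An n-cube has 2^n vertices; for n = 8 that is 2^8 = 256.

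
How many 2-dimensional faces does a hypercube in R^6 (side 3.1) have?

Choose 2 of 6 axes to span the face (C(6,2) = 15 ways), then fix each of the remaining 4 coordinates at one of its two extreme values (2^4 = 16 ways): 15·16 = 240.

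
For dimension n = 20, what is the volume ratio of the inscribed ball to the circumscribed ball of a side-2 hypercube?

V_in/V_out = n^(-n/2) = 20^(-20/2) ≈ 9.76562e-14.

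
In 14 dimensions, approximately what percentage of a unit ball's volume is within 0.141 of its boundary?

1 - (1-0.141)^14 ≈ 0.880902 ≈ 88.09%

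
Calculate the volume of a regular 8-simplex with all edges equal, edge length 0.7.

V = (0.7^8 / 8!) · √((8+1) / 2^8) ≈ 2.6808e-07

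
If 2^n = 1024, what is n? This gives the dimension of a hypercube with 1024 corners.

Since 2^n = 1024, we have n = 10.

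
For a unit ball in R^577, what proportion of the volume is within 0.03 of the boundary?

1 - (1-0.03)^577 ≈ 0.9999999767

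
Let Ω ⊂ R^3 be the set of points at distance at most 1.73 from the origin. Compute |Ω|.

The n-ball volume is π^(n/2)·r^n/Γ(n/2+1). With n=3, r=1.73: V ≈ 21.6884.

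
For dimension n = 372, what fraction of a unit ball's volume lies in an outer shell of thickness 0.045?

1 - (1-0.045)^372 ≈ 0.9999999636 ≈ 99.999996%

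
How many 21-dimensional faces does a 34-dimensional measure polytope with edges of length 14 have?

An n-cube has C(n,k)·2^(n-k) k-faces. Here C(34,21)·2^13 = 927983760·8192 = 7602042961920.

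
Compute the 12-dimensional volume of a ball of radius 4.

V = 1048576·π^6/45 ≈ 2.2402e+07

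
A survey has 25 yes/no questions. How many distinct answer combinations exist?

Number of vertices = 2^25 = 33554432.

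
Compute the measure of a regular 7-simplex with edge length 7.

V_7 = √(8) · 7^7 / (7! · 2^(7/2)) ≈ 40.8503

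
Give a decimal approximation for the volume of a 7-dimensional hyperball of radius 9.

Volume = π^{7/2}·(9)^7/Γ(9/2) = 25509168·π^3/35 ≈ 2.25984e+07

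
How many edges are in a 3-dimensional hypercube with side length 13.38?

Choose 1 of 3 axes to span the face (C(3,1) = 3 ways), then fix each of the remaining 2 coordinates at one of its two extreme values (2^2 = 4 ways): 3·4 = 12.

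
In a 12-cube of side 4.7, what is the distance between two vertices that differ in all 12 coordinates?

d = √(4.7² + 4.7² + ... + 4.7²) [12 terms] = √(12·4.7²) = 4.7√12 ≈ 16.2813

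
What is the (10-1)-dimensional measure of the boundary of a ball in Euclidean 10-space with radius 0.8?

The surface area of an n-ball is 2π^(n/2) r^(n-1) / Γ(n/2). For n=10, r=0.8: 3.42277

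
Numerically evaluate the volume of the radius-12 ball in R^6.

V = 497664·π^3 ≈ 1.54307e+07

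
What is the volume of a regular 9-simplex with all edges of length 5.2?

For a regular n-simplex with edge a, V = (a^n / n!)·√((n+1)/2^n). With a=5.2, n=9: V ≈ 1.07061.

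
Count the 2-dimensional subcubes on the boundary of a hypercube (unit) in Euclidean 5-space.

An n-cube has C(n,k)·2^(n-k) k-faces. Here C(5,2)·2^3 = 10·8 = 80.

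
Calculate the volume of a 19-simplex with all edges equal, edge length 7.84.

V = (7.84^19 / 19!) · √((19+1) / 2^19) ≈ 0.00498472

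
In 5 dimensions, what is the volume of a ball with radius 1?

V_5(1) = π^(5/2) · (1)^5 / Γ(5/2 + 1) = 8·π^2/15 ≈ 5.26379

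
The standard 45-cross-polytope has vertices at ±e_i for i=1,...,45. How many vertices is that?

Number of vertices = 2n = 90.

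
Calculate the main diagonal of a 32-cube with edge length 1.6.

||(1.6,1.6,...,1.6)|| = √(32)·1.6 ≈ 9.05097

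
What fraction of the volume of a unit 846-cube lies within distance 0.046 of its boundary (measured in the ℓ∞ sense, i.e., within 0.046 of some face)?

The inner cube has side 1-2·0.046 = 0.908 and volume (0.908)^846 ≈ 3.472e-36, so the shell holds 1 - 3.472e-36 of the volume.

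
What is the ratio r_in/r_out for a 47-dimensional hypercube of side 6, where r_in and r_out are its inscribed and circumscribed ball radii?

r_in = 6/2 (half the side); r_out = 6√47/2 (half the diagonal). Ratio = 1/√47 ≈ 0.145865.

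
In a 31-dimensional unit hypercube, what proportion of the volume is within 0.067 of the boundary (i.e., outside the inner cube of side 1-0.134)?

The inner cube has side 1-2·0.067 = 0.866 and volume (0.866)^31 ≈ 0.01156, so the shell holds 0.988437 of the volume.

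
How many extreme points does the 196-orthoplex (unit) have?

An n-cross-polytope has 2n vertices; here n = 196, giving 392.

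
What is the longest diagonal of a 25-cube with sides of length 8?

Diagonal = √25 · 8 = 40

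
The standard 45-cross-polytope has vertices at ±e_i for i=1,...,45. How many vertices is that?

Number of vertices = 2n = 90.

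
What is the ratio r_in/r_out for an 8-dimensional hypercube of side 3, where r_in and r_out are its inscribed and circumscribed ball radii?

For an n-cube of any side s, the inradius is s/2 and the circumradius is s√n/2, so the ratio is 1/√8 ≈ 0.353553.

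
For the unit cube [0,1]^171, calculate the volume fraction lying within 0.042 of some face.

Shell fraction = 1 - (1-0.084)^171 ≈ 0.9999996951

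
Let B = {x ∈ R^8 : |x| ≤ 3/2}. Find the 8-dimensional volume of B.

The n-ball volume is π^(n/2)·r^n/Γ(n/2+1). With n=8, r=3/2: V = 2187·π^4/2048 ≈ 104.02.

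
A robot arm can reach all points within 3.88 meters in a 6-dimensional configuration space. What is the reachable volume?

The n-ball volume is π^(n/2)·r^n/Γ(n/2+1). With n=6, r=3.88: V ≈ 17631.5.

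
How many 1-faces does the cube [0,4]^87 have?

The 87-cube has n·2^(n-1) = 87·2^86 = 87·77371252455336267181195264 = 6731298963614255244763987968 edges.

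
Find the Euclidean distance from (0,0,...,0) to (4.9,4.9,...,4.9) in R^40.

The space diagonal of an n-cube of side s is s√n. Here 4.9·√40 ≈ 30.9903.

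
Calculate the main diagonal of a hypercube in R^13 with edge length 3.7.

d = √(3.7² + 3.7² + ... + 3.7²) [13 terms] = √(13·3.7²) = 3.7√13 ≈ 13.3405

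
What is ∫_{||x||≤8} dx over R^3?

V = 2048·π/3 ≈ 2144.66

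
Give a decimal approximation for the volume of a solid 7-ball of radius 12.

Volume = π^{7/2}·(12)^7/Γ(9/2) = 191102976·π^3/35 ≈ 1.69297e+08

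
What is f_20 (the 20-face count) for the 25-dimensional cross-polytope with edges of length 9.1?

Number of 20-faces = 2^(20+1) · C(25,20+1) = 2097152 · 12650 = 26528972800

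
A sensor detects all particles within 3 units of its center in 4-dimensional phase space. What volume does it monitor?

Volume = π^{4/2}·(3)^4/Γ(3) = 81·π^2/2 ≈ 399.719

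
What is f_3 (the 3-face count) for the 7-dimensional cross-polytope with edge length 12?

An n-cross-polytope has 2^(k+1)·C(n,k+1) k-faces. Here 2^4·C(7,4) = 16·35 = 560.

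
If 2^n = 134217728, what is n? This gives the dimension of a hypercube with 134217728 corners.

2^n = 134217728 ⇒ n = log_2(134217728) = 27.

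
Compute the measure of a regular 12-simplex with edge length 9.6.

V_12 = √(13) · 9.6^12 / (12! · 2^(12/2)) ≈ 72.0625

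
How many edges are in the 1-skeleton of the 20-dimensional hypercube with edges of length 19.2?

The 20-cube has n·2^(n-1) = 20·2^19 = 20·524288 = 10485760 edges.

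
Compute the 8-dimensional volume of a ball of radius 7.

V_8(7) = π^(8/2) · (7)^8 / Γ(8/2 + 1) = 5764801·π^4/24 ≈ 2.33977e+07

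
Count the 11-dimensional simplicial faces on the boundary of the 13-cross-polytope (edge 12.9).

An n-cross-polytope has 2^(k+1)·C(n,k+1) k-faces. Here 2^12·C(13,12) = 4096·13 = 53248.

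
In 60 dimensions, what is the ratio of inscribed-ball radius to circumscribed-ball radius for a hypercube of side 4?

r_in = 4/2 (half the side); r_out = 4√60/2 (half the diagonal). Ratio = 1/√60 ≈ 0.129099.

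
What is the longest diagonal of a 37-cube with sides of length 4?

||(4,4,...,4)|| = √(37)·4 ≈ 24.3311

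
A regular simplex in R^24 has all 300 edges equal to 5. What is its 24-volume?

V_24 = √(25) · 5^24 / (24! · 2^(24/2)) ≈ 1.17269e-10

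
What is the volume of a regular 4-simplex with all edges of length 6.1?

Volume = 6.1^4 · √(5/2^4) / 4! ≈ 32.2503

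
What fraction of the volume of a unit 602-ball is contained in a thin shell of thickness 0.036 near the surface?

Shell fraction = 1 - (1-0.036)^602 ≈ 1 - 2.596e-10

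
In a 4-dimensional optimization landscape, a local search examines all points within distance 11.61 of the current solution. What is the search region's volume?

V_4(11.61) = π^(4/2) · (11.61)^4 / Γ(4/2 + 1) ≈ 89660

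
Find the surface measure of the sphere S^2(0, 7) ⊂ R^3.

The surface area of an n-ball is 2π^(n/2) r^(n-1) / Γ(n/2). For n=3, r=7: 4πr² = 4π·(7)² ≈ 615.752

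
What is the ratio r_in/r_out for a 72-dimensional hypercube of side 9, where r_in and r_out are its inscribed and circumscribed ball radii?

r_in / r_out = (9/2) / (9√72/2) = 1/√72 ≈ 0.117851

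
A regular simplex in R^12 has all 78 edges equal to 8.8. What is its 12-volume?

Volume = 8.8^12 · √(13/2^12) / 12! ≈ 25.3657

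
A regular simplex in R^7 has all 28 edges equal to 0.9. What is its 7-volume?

V = (0.9^7 / 7!) · √((7+1) / 2^7) ≈ 2.3725e-05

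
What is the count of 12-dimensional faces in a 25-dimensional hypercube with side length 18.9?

Choose 12 of 25 axes to span the face (C(25,12) = 5200300 ways), then fix each of the remaining 13 coordinates at one of its two extreme values (2^13 = 8192 ways): 5200300·8192 = 42600857600.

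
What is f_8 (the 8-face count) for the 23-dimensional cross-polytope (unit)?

Each 8-face is the convex hull of 9 vertices, one chosen as ±e_i from each of 9 distinct axes: 2^9·C(23,9) = 418401280.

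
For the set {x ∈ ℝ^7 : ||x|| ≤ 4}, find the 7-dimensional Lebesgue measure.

The n-ball volume is π^(n/2)·r^n/Γ(n/2+1). With n=7, r=4: V = 262144·π^3/105 ≈ 77410.6.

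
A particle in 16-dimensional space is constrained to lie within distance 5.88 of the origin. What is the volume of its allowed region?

V_16(5.88) = π^(16/2) · (5.88)^16 / Γ(16/2 + 1) ≈ 4.80525e+11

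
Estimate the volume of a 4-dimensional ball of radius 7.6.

The n-ball volume is π^(n/2)·r^n/Γ(n/2+1). With n=4, r=7.6: V ≈ 16463.6.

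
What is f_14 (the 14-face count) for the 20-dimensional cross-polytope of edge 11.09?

f_14(20-orthoplex) = 2^15 · (20 choose 15) = 508035072.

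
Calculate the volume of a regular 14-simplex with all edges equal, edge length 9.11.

V = (9.11^14 / 14!) · √((14+1) / 2^14) ≈ 9.41206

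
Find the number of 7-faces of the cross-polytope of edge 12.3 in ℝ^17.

f_7(17-orthoplex) = 2^8 · (17 choose 8) = 6223360.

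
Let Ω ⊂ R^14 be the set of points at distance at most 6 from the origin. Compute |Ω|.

Volume = π^{14/2}·(6)^14/Γ(8) = 544195584·π^7/35 ≈ 4.69609e+10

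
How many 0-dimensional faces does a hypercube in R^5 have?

Number of 0-faces = C(5,0) · 2^(5-0) = 1 · 32 = 32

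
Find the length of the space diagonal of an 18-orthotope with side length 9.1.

d = √(9.1² + 9.1² + ... + 9.1²) [18 terms] = √(18·9.1²) = 9.1√18 ≈ 38.608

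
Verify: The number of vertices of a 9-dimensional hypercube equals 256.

False. The 9-cube has 2^9 = 512 vertices.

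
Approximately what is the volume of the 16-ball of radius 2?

V_16(2) = π^(16/2) · (2)^16 / Γ(16/2 + 1) = 512·π^8/315 ≈ 15422.6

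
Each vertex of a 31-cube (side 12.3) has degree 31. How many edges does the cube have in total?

Number of 1-faces = C(31,1)·2^(31-1) = 31·1073741824 = 33285996544.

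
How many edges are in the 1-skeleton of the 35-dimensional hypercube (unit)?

The 35-cube has n·2^(n-1) = 35·2^34 = 35·17179869184 = 601295421440 edges.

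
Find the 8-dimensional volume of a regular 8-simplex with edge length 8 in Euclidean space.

V = (8^8 / 8!) · √((8+1) / 2^8) ≈ 78.019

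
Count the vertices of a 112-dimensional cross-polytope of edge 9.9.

The vertices are ±e_1, ..., ±e_112, so there are 2·112 = 224.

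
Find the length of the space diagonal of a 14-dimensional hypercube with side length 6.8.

d = √(6.8² + 6.8² + ... + 6.8²) [14 terms] = √(14·6.8²) = 6.8√14 ≈ 25.4433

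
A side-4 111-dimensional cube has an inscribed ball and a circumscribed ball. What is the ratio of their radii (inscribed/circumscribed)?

r_in = 4/2 (half the side); r_out = 4√111/2 (half the diagonal). Ratio = 1/√111 ≈ 0.0949158.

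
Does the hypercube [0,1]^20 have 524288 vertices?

False. The 20-cube has 2^20 = 1048576 vertices.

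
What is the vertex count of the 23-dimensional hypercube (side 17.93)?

The 23-cube has 2^23 = 8388608 vertices.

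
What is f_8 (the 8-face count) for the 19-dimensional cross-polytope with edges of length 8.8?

Number of 8-faces = 2^(8+1) · C(19,8+1) = 512 · 92378 = 47297536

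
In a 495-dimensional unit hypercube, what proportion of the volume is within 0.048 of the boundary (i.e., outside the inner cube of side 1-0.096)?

1 - (1 - 2·0.048)^495 = 1 - 0.904^495 ≈ 1 - 2.011e-22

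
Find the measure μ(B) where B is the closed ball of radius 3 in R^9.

V = 23328·π^4/35 ≈ 64924.6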